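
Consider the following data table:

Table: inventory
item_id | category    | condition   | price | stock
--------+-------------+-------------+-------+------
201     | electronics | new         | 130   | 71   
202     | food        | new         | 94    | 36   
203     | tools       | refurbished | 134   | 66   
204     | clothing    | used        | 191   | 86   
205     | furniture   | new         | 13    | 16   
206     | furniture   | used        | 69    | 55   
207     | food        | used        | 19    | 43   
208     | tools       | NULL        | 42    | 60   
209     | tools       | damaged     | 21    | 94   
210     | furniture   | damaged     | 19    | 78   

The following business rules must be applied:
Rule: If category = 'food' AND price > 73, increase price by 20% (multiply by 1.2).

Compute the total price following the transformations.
750.8

Step 1: Find records where category = 'food' AND price > 73
Step 2: 1 records match, summing to 94
Step 3: After multiplier: 94 × 1.2 = 112.8
Step 4: Unaffected records sum: 638
Step 5: Final sum = 112.8 + 638 = 750.8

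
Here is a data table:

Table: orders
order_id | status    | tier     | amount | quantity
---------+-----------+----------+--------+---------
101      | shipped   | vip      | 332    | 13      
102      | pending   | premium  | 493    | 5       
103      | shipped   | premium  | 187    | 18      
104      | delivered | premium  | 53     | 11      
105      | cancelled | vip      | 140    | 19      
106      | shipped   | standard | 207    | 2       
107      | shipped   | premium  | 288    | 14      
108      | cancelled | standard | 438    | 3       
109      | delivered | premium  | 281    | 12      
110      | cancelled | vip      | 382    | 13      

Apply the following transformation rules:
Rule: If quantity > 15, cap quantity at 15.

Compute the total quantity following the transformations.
103

Step 1: 2 records have quantity > 15
Step 2: These records originally summed to 37
Step 3: After capping: 2 × 15 = 30
Step 4: Unaffected records sum: 73
Step 5: Final sum = 30 + 73 = 103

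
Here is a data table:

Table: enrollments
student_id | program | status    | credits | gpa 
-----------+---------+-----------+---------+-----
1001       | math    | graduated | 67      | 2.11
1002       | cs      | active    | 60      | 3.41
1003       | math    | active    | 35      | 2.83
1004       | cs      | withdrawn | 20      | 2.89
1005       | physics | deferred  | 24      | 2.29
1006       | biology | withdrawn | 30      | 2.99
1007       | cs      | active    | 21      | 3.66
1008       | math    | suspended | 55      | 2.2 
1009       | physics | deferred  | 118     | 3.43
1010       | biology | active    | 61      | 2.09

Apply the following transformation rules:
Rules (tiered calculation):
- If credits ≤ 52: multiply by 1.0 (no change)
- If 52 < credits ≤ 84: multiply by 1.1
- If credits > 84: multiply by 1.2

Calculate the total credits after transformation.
538.9

Step 1: Tier 1 (credits ≤ 52): 5 records, sum = 130 × 1.0 = 130.0
Step 2: Tier 2 (52 < credits ≤ 84): 4 records, sum = 243 × 1.1 = 267.3
Step 3: Tier 3 (credits > 84): 1 records, sum = 118 × 1.2 = 141.6
Step 4: Final sum = 130.0 + 267.3 + 141.6 = 538.9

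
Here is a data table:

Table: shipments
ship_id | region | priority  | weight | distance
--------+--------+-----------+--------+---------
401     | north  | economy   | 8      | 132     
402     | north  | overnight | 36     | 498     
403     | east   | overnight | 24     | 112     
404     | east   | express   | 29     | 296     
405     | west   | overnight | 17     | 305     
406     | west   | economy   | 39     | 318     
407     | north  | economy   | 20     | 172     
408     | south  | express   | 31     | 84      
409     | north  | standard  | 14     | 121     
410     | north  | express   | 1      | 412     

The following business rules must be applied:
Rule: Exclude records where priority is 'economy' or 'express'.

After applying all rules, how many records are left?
4

Step 1: Count records to exclude
  - 3 (economy) + 3 (express) = 6 records
Step 2: Total records: 10
Step 3: Remaining = 10 - 6 = 4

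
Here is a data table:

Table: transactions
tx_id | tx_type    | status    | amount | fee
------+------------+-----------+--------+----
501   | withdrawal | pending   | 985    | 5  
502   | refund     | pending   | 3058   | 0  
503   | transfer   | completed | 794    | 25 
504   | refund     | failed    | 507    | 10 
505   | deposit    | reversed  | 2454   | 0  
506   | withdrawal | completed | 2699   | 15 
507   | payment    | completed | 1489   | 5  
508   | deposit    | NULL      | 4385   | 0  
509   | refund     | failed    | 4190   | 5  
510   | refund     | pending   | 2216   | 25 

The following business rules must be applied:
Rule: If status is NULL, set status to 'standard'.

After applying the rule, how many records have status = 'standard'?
1

Step 1: Count records where status IS NULL
Step 2: Found 1 records with NULL status
Step 3: These records will have status set to 'standard'
Step 4: Records already having status = 'standard': 0
Step 5: Answer: 1 + 0 = 1 records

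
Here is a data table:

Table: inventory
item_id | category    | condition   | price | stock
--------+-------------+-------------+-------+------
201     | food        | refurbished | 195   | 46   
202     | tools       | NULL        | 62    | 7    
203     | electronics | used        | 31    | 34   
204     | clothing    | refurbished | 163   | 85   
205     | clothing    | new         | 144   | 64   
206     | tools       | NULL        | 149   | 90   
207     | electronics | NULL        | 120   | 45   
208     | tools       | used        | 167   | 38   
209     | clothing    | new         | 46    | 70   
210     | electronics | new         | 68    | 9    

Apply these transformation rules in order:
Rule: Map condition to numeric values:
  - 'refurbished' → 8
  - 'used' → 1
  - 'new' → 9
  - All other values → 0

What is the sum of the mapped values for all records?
45

Step 1: Apply mapping to each record
Step 2: Count by status:
  'refurbished': 2 records × 8 = 16
  'used': 2 records × 1 = 2
  'new': 3 records × 9 = 27
Step 3: Sum all mapped values = 45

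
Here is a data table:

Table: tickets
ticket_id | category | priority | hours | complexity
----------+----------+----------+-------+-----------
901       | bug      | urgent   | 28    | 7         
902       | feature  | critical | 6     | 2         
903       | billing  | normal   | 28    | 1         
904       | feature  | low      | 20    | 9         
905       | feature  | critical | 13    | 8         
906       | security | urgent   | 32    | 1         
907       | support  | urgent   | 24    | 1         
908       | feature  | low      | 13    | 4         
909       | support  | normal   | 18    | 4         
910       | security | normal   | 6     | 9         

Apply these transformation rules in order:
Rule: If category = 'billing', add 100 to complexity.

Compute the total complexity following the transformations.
146

Step 1: Count records where category = 'billing': 1
Step 2: Total bonus added: 1 × 100 = 100
Step 3: Original sum of complexity: 46
Step 4: Final sum = 46 + 100 = 146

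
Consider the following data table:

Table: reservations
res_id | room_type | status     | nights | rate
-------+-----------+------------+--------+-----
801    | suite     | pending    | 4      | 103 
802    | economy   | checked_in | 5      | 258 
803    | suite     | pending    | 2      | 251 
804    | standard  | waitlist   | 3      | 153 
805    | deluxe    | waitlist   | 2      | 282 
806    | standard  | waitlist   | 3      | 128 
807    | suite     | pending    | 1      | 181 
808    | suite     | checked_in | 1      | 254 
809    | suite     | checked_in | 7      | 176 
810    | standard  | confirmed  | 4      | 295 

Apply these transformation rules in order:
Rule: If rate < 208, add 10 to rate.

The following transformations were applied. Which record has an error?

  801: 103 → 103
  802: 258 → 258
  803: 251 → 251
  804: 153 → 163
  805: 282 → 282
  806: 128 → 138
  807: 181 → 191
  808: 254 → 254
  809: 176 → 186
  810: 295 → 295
Record 801 has an error. The correct transformed value should be 113, not 103.

Step 1: Check each record against the rule
Step 2: Record 801 has rate = 103
Step 3: Since 103 < 208, the bonus should have been applied
Step 4: Correct value = 113, but claimed value = 103
Conclusion: Record 801 has the error.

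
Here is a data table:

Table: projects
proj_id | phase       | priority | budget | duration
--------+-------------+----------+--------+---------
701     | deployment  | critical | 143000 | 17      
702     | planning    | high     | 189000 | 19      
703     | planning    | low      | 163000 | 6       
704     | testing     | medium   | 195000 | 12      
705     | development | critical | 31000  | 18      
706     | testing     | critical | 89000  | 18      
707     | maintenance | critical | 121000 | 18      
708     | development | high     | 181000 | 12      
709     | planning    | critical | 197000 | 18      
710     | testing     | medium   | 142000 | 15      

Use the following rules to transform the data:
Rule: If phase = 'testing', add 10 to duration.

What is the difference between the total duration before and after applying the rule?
30

Step 1: Original sum of duration = 153
Step 2: 3 records have phase = 'testing'
Step 3: Each affected record changes by 10
Step 4: Total change = 3 × 10 = 30
Step 5: New sum = 153 + 30 = 183
Step 6: Difference = |183 - 153| = 30
        (Sum increased by 30)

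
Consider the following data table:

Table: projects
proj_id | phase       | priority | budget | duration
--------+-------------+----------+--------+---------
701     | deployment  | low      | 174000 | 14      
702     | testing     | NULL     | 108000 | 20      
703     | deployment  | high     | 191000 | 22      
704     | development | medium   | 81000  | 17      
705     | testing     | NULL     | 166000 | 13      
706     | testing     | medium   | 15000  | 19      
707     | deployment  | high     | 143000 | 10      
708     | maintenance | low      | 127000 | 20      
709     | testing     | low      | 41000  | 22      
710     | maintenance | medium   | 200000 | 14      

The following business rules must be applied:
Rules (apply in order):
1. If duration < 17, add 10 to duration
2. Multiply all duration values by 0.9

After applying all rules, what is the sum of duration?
189.9

Step 1: Apply Rule 1 - Add 10 to records with duration < 17
  - 4 records affected: 51 + (4 × 10) = 91
  - Unaffected records: 120
  - Sum after Rule 1: 211
Step 2: Apply Rule 2 - Multiply all by 0.9
  - 211 × 0.9 = 189.9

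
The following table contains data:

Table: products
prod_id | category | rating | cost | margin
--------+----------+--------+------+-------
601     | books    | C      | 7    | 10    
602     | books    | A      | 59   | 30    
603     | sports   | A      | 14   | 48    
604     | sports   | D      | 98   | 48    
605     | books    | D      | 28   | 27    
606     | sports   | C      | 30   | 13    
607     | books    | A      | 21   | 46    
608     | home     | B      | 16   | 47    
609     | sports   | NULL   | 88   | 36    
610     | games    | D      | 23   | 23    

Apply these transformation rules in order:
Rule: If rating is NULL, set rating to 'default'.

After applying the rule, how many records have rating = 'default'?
1

Step 1: Count records where rating IS NULL
Step 2: Found 1 records with NULL rating
Step 3: These records will have rating set to 'default'
Step 4: Records already having rating = 'default': 0
Step 5: Answer: 1 + 0 = 1 records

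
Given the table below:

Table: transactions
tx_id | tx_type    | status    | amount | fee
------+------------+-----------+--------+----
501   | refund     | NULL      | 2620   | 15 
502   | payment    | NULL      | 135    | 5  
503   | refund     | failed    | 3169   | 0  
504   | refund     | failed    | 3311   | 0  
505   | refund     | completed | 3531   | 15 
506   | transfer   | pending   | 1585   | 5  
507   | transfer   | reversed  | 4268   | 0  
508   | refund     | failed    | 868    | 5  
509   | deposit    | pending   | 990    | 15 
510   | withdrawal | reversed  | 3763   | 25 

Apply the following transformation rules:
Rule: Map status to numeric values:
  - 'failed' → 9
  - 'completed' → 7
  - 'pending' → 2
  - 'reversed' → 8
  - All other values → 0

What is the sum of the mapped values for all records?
54

Step 1: Apply mapping to each record
Step 2: Count by status:
  'failed': 3 records × 9 = 27
  'completed': 1 records × 7 = 7
  'pending': 2 records × 2 = 4
  'reversed': 2 records × 8 = 16
Step 3: Sum all mapped values = 54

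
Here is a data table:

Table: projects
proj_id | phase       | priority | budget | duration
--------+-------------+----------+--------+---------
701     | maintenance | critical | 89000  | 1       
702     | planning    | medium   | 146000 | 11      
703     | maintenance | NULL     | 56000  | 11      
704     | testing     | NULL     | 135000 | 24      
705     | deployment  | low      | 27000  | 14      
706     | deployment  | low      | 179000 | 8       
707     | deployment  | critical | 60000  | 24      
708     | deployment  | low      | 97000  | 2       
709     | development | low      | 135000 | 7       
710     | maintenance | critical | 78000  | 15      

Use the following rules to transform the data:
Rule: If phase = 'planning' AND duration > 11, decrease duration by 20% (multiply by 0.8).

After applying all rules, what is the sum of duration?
117

Step 1: Find records where phase = 'planning' AND duration > 11
Step 2: 0 records match, summing to 0
Step 3: After multiplier: 0 × 0.8 = 0.0
Step 4: Unaffected records sum: 117
Step 5: Final sum = 0.0 + 117 = 117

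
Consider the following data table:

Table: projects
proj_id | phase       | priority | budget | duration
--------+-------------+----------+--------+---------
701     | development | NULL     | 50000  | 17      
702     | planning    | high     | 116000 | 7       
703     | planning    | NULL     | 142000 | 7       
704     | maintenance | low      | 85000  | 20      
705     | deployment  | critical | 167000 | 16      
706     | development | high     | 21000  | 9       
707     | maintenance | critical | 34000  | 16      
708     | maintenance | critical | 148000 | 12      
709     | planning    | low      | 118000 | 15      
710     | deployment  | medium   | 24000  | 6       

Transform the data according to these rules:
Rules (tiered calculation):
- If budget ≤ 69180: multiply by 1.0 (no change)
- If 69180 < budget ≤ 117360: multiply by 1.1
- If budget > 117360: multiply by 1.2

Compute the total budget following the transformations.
1040100.0

Step 1: Tier 1 (budget ≤ 69180): 4 records, sum = 129000 × 1.0 = 129000.0
Step 2: Tier 2 (69180 < budget ≤ 117360): 2 records, sum = 201000 × 1.1 = 221100.0
Step 3: Tier 3 (budget > 117360): 4 records, sum = 575000 × 1.2 = 690000.0
Step 4: Final sum = 129000.0 + 221100.0 + 690000.0 = 1040100.0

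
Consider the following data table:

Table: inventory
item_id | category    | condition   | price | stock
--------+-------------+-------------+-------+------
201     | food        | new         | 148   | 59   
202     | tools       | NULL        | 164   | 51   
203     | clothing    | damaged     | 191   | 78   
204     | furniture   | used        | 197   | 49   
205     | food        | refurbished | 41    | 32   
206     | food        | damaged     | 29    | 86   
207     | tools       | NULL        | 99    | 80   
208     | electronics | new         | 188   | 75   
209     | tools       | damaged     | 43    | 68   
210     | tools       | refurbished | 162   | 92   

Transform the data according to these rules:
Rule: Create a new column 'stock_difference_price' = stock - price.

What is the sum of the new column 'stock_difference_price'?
-592

Step 1: For each record, compute stock - price
Example calculations:
  59 - 148 = -89
  51 - 164 = -113
  78 - 191 = -113
  ...
Step 2: Sum all derived values
Step 3: Total = -592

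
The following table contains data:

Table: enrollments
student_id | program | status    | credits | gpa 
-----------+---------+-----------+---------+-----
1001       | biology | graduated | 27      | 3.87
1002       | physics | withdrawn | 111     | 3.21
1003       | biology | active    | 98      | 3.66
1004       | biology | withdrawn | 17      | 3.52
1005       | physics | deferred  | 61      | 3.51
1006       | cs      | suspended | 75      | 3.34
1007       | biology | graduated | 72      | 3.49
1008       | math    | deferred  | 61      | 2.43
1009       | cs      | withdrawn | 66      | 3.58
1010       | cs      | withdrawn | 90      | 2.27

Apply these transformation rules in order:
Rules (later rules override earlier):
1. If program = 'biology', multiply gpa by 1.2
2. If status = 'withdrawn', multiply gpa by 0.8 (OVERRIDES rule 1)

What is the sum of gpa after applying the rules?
32.57

Step 1: Rule 2 takes priority for records with status = 'withdrawn'
  - 4 records: 12.58 × 0.8 = 10.06
Step 2: Rule 1 applies to remaining records with program = 'biology'
  - 3 records: 11.02 × 1.2 = 13.22
Step 3: Other records unchanged: 9.28
Step 4: Final sum = 10.06 + 13.22 + 9.28 = 32.57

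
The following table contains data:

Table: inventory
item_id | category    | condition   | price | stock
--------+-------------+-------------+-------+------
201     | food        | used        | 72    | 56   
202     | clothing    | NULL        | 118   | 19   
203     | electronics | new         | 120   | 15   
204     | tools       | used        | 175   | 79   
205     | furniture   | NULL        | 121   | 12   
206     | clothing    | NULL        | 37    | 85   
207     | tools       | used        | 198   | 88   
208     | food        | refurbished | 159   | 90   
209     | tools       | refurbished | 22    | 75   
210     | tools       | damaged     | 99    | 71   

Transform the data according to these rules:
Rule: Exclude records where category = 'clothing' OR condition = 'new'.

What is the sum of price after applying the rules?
846

Step 1: Find records where category = 'clothing' OR condition = 'new'
Step 2: 3 records match, summing to 275
Step 3: Original sum: 1121
Step 4: Remaining sum = 1121 - 275 = 846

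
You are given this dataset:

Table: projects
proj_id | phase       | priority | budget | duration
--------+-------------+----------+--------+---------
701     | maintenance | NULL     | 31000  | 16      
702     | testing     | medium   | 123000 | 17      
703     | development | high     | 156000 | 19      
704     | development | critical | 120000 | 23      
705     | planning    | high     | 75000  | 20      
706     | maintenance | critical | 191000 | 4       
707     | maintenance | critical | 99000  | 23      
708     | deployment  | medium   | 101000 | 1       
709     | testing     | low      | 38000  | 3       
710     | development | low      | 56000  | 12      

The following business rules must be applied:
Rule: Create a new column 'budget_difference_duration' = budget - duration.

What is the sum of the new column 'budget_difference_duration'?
989862

Step 1: For each record, compute budget - duration
Example calculations:
  31000 - 16 = 30984
  123000 - 17 = 122983
  156000 - 19 = 155981
  ...
Step 2: Sum all derived values
Step 3: Total = 989862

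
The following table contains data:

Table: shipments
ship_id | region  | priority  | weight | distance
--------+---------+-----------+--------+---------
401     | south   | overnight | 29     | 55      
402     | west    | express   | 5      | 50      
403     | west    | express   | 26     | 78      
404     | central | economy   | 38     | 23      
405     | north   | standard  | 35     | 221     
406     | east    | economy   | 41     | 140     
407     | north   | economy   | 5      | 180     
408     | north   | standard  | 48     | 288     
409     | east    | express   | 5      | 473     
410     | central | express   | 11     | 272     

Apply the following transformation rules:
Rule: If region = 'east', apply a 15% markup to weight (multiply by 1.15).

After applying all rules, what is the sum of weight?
249.9

Step 1: Records with region = 'east' have total weight = 46
Step 2: Apply multiplier: 46 × 1.15 = 52.9
Step 3: Other records total: 197
Step 4: Final sum = 52.9 + 197 = 249.9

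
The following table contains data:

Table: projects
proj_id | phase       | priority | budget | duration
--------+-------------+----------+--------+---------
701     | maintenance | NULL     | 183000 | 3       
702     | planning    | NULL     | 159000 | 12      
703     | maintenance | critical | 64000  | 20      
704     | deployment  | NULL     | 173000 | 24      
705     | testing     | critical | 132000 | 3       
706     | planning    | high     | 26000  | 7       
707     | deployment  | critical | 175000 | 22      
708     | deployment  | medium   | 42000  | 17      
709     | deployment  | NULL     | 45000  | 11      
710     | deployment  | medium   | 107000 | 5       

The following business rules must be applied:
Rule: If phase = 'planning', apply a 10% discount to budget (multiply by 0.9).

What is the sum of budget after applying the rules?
1087500.0

Step 1: Records with phase = 'planning' have total budget = 185000
Step 2: Apply multiplier: 185000 × 0.9 = 166500.0
Step 3: Other records total: 921000
Step 4: Final sum = 166500.0 + 921000 = 1087500.0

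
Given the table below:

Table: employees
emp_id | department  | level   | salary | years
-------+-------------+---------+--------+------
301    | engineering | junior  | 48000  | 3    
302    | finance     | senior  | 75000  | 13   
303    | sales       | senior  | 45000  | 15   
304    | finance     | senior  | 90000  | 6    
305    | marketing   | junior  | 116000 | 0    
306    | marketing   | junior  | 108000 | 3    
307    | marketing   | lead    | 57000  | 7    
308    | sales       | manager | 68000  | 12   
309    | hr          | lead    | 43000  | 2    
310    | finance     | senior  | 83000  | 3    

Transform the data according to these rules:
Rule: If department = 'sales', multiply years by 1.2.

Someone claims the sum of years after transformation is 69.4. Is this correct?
Yes, the result is correct.

Step 1: Calculate the correct sum after transformation
Step 2: Apply multiplier 1.2 to records where department = 'sales'
Step 3: Correct result = 69.4
Step 4: Claimed result = 69.4
Step 5: 69.4 = 69.4 ✓
Conclusion: The claimed result is correct.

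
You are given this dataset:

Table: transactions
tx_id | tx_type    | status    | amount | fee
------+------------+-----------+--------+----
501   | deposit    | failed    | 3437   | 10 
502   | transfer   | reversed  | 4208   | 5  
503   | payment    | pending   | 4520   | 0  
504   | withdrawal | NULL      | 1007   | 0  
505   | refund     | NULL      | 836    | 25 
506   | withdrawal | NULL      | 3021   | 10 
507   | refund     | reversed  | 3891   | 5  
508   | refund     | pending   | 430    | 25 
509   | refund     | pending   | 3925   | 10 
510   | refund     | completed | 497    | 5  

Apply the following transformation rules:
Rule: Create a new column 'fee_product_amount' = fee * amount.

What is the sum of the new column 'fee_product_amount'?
178460

Step 1: For each record, compute fee * amount
Example calculations:
  10 * 3437 = 34370
  5 * 4208 = 21040
  0 * 4520 = 0
  ...
Step 2: Sum all derived values
Step 3: Total = 178460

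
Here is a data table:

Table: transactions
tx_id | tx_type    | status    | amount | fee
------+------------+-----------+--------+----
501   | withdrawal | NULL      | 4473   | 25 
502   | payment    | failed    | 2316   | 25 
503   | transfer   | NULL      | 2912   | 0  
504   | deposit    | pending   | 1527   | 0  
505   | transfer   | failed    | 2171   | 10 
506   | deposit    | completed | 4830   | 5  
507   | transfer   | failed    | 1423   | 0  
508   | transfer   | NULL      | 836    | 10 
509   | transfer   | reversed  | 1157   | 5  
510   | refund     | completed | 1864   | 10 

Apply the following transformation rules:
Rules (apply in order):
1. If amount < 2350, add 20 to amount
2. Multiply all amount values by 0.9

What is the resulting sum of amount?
21284.1

Step 1: Apply Rule 1 - Add 20 to records with amount < 2350
  - 7 records affected: 11294 + (7 × 20) = 11434
  - Unaffected records: 12215
  - Sum after Rule 1: 23649
Step 2: Apply Rule 2 - Multiply all by 0.9
  - 23649 × 0.9 = 21284.1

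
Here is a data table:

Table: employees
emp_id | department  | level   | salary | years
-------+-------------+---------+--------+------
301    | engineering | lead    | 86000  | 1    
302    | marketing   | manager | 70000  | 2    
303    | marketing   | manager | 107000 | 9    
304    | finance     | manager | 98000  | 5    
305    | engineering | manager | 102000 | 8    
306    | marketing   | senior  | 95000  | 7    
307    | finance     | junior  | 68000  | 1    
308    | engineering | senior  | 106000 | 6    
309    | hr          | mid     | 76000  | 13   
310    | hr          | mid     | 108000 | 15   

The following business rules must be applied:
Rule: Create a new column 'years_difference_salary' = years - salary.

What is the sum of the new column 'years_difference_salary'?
-915933

Step 1: For each record, compute years - salary
Example calculations:
  1 - 86000 = -85999
  2 - 70000 = -69998
  9 - 107000 = -106991
  ...
Step 2: Sum all derived values
Step 3: Total = -915933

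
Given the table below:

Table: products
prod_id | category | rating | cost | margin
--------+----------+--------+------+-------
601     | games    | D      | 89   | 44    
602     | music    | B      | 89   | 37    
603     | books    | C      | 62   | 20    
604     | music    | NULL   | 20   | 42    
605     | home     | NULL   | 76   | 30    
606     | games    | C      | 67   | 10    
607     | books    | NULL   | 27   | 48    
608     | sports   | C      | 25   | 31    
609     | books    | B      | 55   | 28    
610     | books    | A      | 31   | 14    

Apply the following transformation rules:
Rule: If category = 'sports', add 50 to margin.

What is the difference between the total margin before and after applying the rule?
50

Step 1: Original sum of margin = 304
Step 2: 1 records have category = 'sports'
Step 3: Each affected record changes by 50
Step 4: Total change = 1 × 50 = 50
Step 5: New sum = 304 + 50 = 354
Step 6: Difference = |354 - 304| = 50
        (Sum increased by 50)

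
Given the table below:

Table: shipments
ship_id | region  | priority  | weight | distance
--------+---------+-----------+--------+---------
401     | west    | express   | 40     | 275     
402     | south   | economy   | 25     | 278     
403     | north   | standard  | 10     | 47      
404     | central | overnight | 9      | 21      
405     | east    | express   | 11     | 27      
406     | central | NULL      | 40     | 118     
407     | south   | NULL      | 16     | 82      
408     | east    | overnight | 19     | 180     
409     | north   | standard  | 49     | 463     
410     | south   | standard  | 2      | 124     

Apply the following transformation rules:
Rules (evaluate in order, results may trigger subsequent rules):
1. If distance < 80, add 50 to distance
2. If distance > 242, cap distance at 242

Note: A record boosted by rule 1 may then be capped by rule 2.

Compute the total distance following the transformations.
1475

Step 1: Apply rule 1 to records with distance < 80
  - 3 records get bonus of 50
  - Of these, 0 records then exceed 242 and get capped
Step 2: Apply rule 2 to records with distance > 242
  - 3 records (original) are capped
Step 3: Calculate final sum = 1475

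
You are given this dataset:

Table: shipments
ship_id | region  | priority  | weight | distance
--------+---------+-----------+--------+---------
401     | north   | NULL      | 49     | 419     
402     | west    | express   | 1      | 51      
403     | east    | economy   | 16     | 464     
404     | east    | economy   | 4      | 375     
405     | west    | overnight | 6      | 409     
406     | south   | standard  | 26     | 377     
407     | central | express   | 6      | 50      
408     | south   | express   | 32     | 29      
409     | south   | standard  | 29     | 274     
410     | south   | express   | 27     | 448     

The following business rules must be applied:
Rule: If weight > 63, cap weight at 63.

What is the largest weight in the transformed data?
49

Step 1: Original maximum weight = 49
Step 2: Check cap of 63 against maximum
Step 3: No records exceed the cap (max 49 <= cap 63), so no capping applies
Step 4: Maximum after transformation = 49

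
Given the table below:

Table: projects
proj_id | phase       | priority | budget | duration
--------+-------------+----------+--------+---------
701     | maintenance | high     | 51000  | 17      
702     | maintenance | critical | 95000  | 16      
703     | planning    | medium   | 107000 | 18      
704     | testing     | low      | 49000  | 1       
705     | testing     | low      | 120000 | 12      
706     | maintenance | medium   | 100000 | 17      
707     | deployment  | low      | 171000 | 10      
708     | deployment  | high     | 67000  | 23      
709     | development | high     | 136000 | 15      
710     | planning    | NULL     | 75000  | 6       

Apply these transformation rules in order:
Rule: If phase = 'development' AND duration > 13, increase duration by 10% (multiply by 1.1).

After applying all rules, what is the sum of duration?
136.5

Step 1: Find records where phase = 'development' AND duration > 13
Step 2: 1 records match, summing to 15
Step 3: After multiplier: 15 × 1.1 = 16.5
Step 4: Unaffected records sum: 120
Step 5: Final sum = 16.5 + 120 = 136.5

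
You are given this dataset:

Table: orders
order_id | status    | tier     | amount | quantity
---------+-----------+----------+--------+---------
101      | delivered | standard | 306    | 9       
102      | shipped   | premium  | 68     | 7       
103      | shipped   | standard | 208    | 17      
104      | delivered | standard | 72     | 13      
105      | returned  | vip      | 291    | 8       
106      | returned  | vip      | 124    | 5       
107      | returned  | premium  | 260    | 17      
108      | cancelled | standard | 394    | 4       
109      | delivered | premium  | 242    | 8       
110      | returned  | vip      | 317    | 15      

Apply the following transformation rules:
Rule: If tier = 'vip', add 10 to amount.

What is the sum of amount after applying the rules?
2312

Step 1: Count records where tier = 'vip': 3
Step 2: Total bonus added: 3 × 10 = 30
Step 3: Original sum of amount: 2282
Step 4: Final sum = 2282 + 30 = 2312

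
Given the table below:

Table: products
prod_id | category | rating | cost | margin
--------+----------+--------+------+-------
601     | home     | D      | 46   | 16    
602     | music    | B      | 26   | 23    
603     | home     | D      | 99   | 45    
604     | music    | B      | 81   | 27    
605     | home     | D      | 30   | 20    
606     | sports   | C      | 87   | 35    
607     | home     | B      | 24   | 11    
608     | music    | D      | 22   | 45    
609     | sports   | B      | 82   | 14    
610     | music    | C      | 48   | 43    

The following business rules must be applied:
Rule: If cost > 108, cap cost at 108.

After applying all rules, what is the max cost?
99

Step 1: Original maximum cost = 99
Step 2: Check cap of 108 against maximum
Step 3: No records exceed the cap (max 99 <= cap 108), so no capping applies
Step 4: Maximum after transformation = 99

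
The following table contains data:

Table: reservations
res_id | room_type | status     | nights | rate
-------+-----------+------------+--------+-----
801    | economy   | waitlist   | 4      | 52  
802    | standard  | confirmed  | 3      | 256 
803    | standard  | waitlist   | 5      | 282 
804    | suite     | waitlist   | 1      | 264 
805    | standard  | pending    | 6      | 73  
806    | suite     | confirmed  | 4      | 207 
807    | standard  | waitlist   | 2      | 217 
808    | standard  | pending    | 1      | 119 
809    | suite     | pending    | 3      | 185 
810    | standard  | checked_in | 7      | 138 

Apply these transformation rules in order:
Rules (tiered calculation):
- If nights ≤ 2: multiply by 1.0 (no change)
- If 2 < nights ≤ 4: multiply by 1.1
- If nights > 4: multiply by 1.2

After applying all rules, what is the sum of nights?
41.0

Step 1: Tier 1 (nights ≤ 2): 3 records, sum = 4 × 1.0 = 4.0
Step 2: Tier 2 (2 < nights ≤ 4): 4 records, sum = 14 × 1.1 = 15.4
Step 3: Tier 3 (nights > 4): 3 records, sum = 18 × 1.2 = 21.6
Step 4: Final sum = 4.0 + 15.4 + 21.6 = 41.0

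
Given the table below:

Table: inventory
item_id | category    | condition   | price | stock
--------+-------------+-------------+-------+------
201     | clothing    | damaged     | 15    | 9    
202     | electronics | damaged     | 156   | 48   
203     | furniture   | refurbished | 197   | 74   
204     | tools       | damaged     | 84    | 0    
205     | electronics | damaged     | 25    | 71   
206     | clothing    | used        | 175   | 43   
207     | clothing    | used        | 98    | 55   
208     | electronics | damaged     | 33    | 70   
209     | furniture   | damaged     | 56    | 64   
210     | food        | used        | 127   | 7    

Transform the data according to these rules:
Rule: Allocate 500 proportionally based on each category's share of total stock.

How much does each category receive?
clothing: 121.32, electronics: 214.29, food: 7.94, furniture: 156.46, tools: 0.0

Step 1: Calculate total stock = 441
Step 2: Calculate each category's proportion:
  clothing: 107/441 = 24.26% → 121.32
  electronics: 189/441 = 42.86% → 214.29
  food: 7/441 = 1.59% → 7.94
  furniture: 138/441 = 31.29% → 156.46
  tools: 0/441 = 0.00% → 0.0
Step 3: Verify: sum of allocations ≈ 500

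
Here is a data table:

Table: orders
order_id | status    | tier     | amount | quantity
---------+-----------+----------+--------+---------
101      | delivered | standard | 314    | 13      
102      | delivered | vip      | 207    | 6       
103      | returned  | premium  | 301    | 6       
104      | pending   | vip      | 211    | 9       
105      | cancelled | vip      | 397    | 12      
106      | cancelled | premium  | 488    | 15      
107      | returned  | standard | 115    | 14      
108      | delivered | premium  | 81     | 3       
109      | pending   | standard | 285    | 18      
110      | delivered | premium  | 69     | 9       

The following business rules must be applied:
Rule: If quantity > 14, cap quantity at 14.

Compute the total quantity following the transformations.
100

Step 1: 2 records have quantity > 14
Step 2: These records originally summed to 33
Step 3: After capping: 2 × 14 = 28
Step 4: Unaffected records sum: 72
Step 5: Final sum = 28 + 72 = 100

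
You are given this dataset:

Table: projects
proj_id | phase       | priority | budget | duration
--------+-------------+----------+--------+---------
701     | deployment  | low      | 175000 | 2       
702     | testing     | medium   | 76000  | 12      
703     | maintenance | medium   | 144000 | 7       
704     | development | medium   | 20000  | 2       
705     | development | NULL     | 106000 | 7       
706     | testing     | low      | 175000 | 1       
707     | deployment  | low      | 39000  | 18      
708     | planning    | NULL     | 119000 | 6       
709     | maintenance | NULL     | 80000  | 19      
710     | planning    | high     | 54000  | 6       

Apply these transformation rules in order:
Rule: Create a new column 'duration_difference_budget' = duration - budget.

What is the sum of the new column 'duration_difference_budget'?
-987920

Step 1: For each record, compute duration - budget
Example calculations:
  2 - 175000 = -174998
  12 - 76000 = -75988
  7 - 144000 = -143993
  ...
Step 2: Sum all derived values
Step 3: Total = -987920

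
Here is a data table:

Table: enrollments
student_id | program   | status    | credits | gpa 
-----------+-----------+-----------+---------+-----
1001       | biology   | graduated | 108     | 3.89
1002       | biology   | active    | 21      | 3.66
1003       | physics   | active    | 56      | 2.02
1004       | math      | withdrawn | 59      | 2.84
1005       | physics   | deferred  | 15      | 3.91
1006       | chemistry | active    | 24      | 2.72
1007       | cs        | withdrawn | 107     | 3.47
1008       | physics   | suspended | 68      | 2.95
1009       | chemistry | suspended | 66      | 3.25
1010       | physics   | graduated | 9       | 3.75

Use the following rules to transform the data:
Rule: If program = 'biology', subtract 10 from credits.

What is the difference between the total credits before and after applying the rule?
20

Step 1: Original sum of credits = 533
Step 2: 2 records have program = 'biology'
Step 3: Each affected record changes by -10
Step 4: Total change = 2 × -10 = -20
Step 5: New sum = 533 + -20 = 513
Step 6: Difference = |513 - 533| = 20
        (Sum decreased by 20)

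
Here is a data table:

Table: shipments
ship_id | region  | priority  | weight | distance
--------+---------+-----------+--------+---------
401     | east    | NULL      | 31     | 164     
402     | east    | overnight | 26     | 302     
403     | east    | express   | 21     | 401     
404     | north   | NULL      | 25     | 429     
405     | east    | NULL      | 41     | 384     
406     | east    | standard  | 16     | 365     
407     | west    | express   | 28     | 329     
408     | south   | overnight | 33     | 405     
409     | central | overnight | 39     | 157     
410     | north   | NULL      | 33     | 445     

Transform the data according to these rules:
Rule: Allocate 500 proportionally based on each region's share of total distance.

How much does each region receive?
central: 23.22, east: 238.98, north: 129.25, south: 59.89, west: 48.65

Step 1: Calculate total distance = 3381
Step 2: Calculate each region's proportion:
  central: 157/3381 = 4.64% → 23.22
  east: 1616/3381 = 47.80% → 238.98
  north: 874/3381 = 25.85% → 129.25
  south: 405/3381 = 11.98% → 59.89
  west: 329/3381 = 9.73% → 48.65
Step 3: Verify: sum of allocations ≈ 500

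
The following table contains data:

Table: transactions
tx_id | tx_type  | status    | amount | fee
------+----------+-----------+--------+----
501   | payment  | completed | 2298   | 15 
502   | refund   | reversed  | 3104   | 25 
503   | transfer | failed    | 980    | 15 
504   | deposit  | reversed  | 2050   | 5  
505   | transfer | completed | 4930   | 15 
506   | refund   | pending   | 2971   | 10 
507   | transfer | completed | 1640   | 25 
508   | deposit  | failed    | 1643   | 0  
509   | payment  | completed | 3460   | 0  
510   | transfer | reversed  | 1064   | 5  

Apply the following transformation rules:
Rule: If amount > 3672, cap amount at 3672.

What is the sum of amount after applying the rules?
22882

Step 1: 1 records have amount > 3672
Step 2: These records originally summed to 4930
Step 3: After capping: 1 × 3672 = 3672
Step 4: Unaffected records sum: 19210
Step 5: Final sum = 3672 + 19210 = 22882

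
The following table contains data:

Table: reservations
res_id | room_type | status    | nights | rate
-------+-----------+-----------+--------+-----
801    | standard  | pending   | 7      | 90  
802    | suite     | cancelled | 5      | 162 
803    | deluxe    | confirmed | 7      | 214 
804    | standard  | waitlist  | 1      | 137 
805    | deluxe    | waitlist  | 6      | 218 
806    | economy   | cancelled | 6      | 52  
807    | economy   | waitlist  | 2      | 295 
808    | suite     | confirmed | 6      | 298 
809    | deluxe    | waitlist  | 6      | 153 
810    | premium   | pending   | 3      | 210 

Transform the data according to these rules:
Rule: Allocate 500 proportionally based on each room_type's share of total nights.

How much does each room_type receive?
deluxe: 193.88, economy: 81.63, premium: 30.61, standard: 81.63, suite: 112.24

Step 1: Calculate total nights = 49
Step 2: Calculate each room_type's proportion:
  deluxe: 19/49 = 38.78% → 193.88
  economy: 8/49 = 16.33% → 81.63
  premium: 3/49 = 6.12% → 30.61
  standard: 8/49 = 16.33% → 81.63
  suite: 11/49 = 22.45% → 112.24
Step 3: Verify: sum of allocations ≈ 500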